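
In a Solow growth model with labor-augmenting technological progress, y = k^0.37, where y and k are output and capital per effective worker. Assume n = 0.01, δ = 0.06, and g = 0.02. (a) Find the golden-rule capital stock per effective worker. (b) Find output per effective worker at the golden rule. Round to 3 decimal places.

(a) k_gold ≈ 9.431; (b) y_gold ≈ 2.294

n + g + δ = 0.01 + 0.02 + 0.06 = 0.09.
Maximizing c = f(k) − (n+g+δ)·k gives f'(k) = n+g+δ, i.e. 0.37·k^(0.37−1) = 0.09, so k_gold = (0.37/0.09)^(1/0.63) ≈ 9.4306.
y_gold = 9.4306^0.37 ≈ 2.2939.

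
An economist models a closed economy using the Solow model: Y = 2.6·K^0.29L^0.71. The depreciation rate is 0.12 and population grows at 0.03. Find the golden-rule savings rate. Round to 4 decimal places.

The effective depreciation rate is n + δ = 0.03 + 0.12 = 0.15.
At the golden rule MPK = n+δ, and in any Cobb-Douglas steady state s = (n+δ)·k/y = MPK·k/y = capital's share 0.29.

s_gold = 0.2900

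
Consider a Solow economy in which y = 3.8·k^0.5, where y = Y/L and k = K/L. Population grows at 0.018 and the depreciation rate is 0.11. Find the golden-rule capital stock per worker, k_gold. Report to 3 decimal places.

Break-even investment rate: n + δ = 0.018 + 0.11 = 0.128.
Golden rule sets MPK = n+δ: 0.5·3.8·k^(0.5−1) = 0.128, so k_gold = (0.5·3.8/0.128)^(1/0.5) ≈ 220.3369.

k_gold ≈ 220.337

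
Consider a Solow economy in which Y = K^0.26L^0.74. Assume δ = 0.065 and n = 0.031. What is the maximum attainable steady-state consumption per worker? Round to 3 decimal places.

c_gold ≈ 1.050

The effective depreciation rate is n + δ = 0.031 + 0.065 = 0.096.
Maximizing c = f(k) − (n+δ)·k gives f'(k) = n+δ, i.e. 0.26·k^(0.26−1) = 0.096, so k_gold = (0.26/0.096)^(1/0.74) ≈ 3.8436.
y_gold = 3.8436^0.26 ≈ 1.4192.
c_gold = y_gold − (n+δ)·k_gold = 1.4192 − 0.096·3.8436 ≈ 1.0502.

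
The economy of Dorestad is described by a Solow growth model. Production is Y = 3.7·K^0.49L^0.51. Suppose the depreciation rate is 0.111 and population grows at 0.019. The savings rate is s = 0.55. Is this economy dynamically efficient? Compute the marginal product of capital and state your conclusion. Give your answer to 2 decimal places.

Break-even investment rate: n + δ = 0.019 + 0.111 = 0.13.
Steady-state k*: s·A·k^0.49 = 0.13·k gives k* = (0.55·3.7/0.13)^(1/0.51) ≈ 219.9856.
MPK = 0.49·3.7·219.9856^(-0.51) ≈ 0.1158.
MPK < n+δ = 0.13, so the economy is dynamically inefficient (over-saving).

dynamically inefficient; MPK ≈ 0.12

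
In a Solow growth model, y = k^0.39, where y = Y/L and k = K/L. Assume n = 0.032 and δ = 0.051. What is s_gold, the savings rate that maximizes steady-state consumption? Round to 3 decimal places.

Break-even investment rate: n + δ = 0.032 + 0.051 = 0.083.
At the golden rule MPK = n+δ, and in any Cobb-Douglas steady state s = (n+δ)·k/y = MPK·k/y = capital's share 0.39.

s_gold = 0.390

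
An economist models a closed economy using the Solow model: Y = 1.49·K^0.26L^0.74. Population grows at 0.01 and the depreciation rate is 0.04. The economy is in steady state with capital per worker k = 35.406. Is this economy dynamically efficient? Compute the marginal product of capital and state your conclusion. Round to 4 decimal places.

dynamically inefficient; MPK ≈ 0.0277

Break-even investment rate: n + δ = 0.01 + 0.04 = 0.05.
MPK = 0.26·1.49·k^(0.26−1) = 0.26·1.49·35.406^(-0.74) ≈ 0.0277.
MPK < 0.05, so the economy is dynamically inefficient (over-saving).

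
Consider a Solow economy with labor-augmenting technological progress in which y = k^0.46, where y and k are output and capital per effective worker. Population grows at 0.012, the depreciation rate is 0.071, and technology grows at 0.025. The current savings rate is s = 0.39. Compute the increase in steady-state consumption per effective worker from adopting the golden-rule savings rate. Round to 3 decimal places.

Capital per effective worker breaks even when investment replaces (n + g + δ)·k; here n + g + δ = 0.108.
Current steady state (s = 0.39): k* = (0.39/0.108)^(1/0.54) ≈ 10.7812, y* = 10.7812^0.46 ≈ 2.9856, c* = (1−0.39)·2.9856 ≈ 1.8212.
Maximizing c = f(k) − (n+g+δ)·k gives f'(k) = n+g+δ, i.e. 0.46·k^(0.46−1) = 0.108, so k_gold = (0.46/0.108)^(1/0.54) ≈ 14.6364.
y_gold = 14.6364^0.46 ≈ 3.4364, c_gold = y_gold − 0.108·k_gold ≈ 1.8556.
Gain: Δc = 1.8556 − 1.8212 ≈ 0.0344.

Δc ≈ 0.034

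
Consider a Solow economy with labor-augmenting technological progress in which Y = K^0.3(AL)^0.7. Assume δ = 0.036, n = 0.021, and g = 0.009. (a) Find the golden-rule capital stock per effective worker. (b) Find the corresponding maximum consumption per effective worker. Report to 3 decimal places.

Capital per effective worker breaks even when investment replaces (n + g + δ)·k; here n + g + δ = 0.066.
Maximizing c = f(k) − (n+g+δ)·k gives f'(k) = n+g+δ, i.e. 0.3·k^(0.3−1) = 0.066, so k_gold = (0.3/0.066)^(1/0.7) ≈ 8.6975.
y_gold = 8.6975^0.3 ≈ 1.9135; c_gold = y_gold − 0.066·k_gold ≈ 1.3394.

(a) k_gold ≈ 8.698; (b) c_gold ≈ 1.339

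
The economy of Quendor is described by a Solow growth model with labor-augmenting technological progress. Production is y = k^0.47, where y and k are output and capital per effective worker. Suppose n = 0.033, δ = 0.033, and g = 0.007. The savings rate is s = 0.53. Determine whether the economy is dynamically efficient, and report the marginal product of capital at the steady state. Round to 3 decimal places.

Break-even investment rate: n + g + δ = 0.033 + 0.007 + 0.033 = 0.073.
Steady-state k*: s·k^0.47 = 0.073·k gives k* = (0.53/0.073)^(1/0.53) ≈ 42.1153.
MPK = 0.47·42.1153^(-0.53) ≈ 0.0647.
MPK < n+g+δ = 0.073, so the economy is dynamically inefficient (over-saving).

dynamically inefficient; MPK ≈ 0.065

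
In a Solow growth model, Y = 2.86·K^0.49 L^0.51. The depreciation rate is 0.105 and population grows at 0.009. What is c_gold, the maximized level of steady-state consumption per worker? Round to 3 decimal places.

c_gold ≈ 16.250

Break-even investment rate: n + δ = 0.009 + 0.105 = 0.114.
Maximizing c = f(k) − (n+δ)·k gives f'(k) = n+δ, i.e. 0.49·2.86·k^(0.49−1) = 0.114, so k_gold = (0.49·2.86/0.114)^(1/0.51) ≈ 136.9566.
y_gold = 2.86·136.9566^0.49 ≈ 31.8634.
c_gold = y_gold − (n+δ)·k_gold = 31.8634 − 0.114·136.9566 ≈ 16.2503.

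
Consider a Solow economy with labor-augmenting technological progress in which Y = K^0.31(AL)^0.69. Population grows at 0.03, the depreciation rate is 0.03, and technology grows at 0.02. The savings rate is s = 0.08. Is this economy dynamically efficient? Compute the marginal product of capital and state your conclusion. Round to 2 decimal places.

dynamically efficient; MPK ≈ 0.31

The effective depreciation rate is n + g + δ = 0.03 + 0.02 + 0.03 = 0.08.
Steady-state k*: s·k^0.31 = 0.08·k gives k* = (0.08/0.08)^(1/0.69) ≈ 1.0000.
MPK = 0.31·1.0000^(-0.69) ≈ 0.3100.
MPK > n+g+δ = 0.08, so the economy is dynamically efficient (under-saving).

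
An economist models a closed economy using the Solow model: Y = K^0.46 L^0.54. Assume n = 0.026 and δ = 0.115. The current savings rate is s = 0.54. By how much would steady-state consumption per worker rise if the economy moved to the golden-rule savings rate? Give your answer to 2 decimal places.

Break-even investment rate: n + δ = 0.026 + 0.115 = 0.141.
Current steady state (s = 0.54): k* = (0.54/0.141)^(1/0.54) ≈ 12.0213, y* = 12.0213^0.46 ≈ 3.1389, c* = (1−0.54)·3.1389 ≈ 1.4439.
At the golden rule the marginal product of capital equals n+δ: 0.46·k^(0.46−1) = 0.141. Solving, k_gold = (0.46/0.141)^(1/0.54) ≈ 8.9330.
y_gold = 8.9330^0.46 ≈ 2.7382, c_gold = y_gold − 0.141·k_gold ≈ 1.4786.
Gain: Δc = 1.4786 − 1.4439 ≈ 0.0347.

Δc ≈ 0.03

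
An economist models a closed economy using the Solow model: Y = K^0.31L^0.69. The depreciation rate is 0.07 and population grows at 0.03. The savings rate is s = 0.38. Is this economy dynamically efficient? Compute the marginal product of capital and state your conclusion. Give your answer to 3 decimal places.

dynamically inefficient; MPK ≈ 0.082

The effective depreciation rate is n + δ = 0.03 + 0.07 = 0.1.
Steady-state k*: s·k^0.31 = 0.1·k gives k* = (0.38/0.1)^(1/0.69) ≈ 6.9225.
MPK = 0.31·6.9225^(-0.69) ≈ 0.0816.
MPK < n+δ = 0.1, so the economy is dynamically inefficient (over-saving).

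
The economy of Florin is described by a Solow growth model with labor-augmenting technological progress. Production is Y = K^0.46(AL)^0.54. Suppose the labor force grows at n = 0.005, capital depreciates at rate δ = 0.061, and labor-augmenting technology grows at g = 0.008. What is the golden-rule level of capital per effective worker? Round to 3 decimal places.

k_gold ≈ 29.478

n + g + δ = 0.005 + 0.008 + 0.061 = 0.074.
Golden rule sets MPK = n+g+δ: 0.46·k^(0.46−1) = 0.074, so k_gold = (0.46/0.074)^(1/0.54) ≈ 29.4776.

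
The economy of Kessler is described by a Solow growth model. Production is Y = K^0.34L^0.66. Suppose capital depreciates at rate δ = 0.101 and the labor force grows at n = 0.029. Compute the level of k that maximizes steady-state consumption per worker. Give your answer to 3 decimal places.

k_gold ≈ 4.292

n + δ = 0.029 + 0.101 = 0.13.
Setting f'(k) = n+δ gives 0.34·k^(0.34−1) = 0.13, hence k_gold = (0.34/0.13)^(1/0.66) ≈ 4.2917.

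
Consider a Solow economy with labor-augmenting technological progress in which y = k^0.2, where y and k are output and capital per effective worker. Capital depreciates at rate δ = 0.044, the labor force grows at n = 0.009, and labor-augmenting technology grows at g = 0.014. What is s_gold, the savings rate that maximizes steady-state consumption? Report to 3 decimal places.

s_gold = 0.200

The effective depreciation rate is n + g + δ = 0.009 + 0.014 + 0.044 = 0.067.
At the golden rule MPK = n+g+δ, and in any Cobb-Douglas steady state s = (n+g+δ)·k/y = MPK·k/y = capital's share 0.2.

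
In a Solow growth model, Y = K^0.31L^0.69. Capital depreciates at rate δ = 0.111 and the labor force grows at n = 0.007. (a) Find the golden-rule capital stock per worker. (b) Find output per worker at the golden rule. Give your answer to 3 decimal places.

n + δ = 0.007 + 0.111 = 0.118.
Setting f'(k) = n+δ gives 0.31·k^(0.31−1) = 0.118, hence k_gold = (0.31/0.118)^(1/0.69) ≈ 4.0545.
y_gold = 4.0545^0.31 ≈ 1.5433.

(a) k_gold ≈ 4.055; (b) y_gold ≈ 1.543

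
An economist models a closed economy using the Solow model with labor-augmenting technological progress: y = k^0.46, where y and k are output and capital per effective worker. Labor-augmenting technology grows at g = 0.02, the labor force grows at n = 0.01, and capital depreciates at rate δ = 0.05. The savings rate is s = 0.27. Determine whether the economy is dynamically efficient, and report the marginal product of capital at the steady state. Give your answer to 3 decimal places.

dynamically efficient; MPK ≈ 0.136

Capital per effective worker breaks even when investment replaces (n + g + δ)·k; here n + g + δ = 0.08.
Steady-state k*: s·k^0.46 = 0.08·k gives k* = (0.27/0.08)^(1/0.54) ≈ 9.5123.
MPK = 0.46·9.5123^(-0.54) ≈ 0.1363.
MPK > n+g+δ = 0.08, so the economy is dynamically efficient (under-saving).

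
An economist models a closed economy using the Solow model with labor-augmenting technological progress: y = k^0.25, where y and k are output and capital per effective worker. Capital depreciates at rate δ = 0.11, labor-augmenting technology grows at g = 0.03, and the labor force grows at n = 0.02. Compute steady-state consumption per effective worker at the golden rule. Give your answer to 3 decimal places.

The effective depreciation rate is n + g + δ = 0.02 + 0.03 + 0.11 = 0.16.
Setting f'(k) = n+g+δ gives 0.25·k^(0.25−1) = 0.16, hence k_gold = (0.25/0.16)^(1/0.75) ≈ 1.8131.
y_gold = 1.8131^0.25 ≈ 1.1604.
c_gold = y_gold − (n+g+δ)·k_gold = 1.1604 − 0.16·1.8131 ≈ 0.8703.

c_gold ≈ 0.870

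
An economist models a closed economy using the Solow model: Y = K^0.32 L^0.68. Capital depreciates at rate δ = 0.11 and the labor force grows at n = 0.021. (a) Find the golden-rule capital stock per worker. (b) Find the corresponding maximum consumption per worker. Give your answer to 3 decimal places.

(a) k_gold ≈ 3.719; (b) c_gold ≈ 1.035

n + δ = 0.021 + 0.11 = 0.131.
At the golden rule the marginal product of capital equals n+δ: 0.32·k^(0.32−1) = 0.131. Solving, k_gold = (0.32/0.131)^(1/0.68) ≈ 3.7189.
y_gold = 3.7189^0.32 ≈ 1.5224; c_gold = y_gold − 0.131·k_gold ≈ 1.0352.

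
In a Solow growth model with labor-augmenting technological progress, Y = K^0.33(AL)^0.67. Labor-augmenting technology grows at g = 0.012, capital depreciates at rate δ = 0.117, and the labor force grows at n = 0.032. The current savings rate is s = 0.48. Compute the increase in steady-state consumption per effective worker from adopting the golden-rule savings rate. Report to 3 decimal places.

Capital per effective worker breaks even when investment replaces (n + g + δ)·k; here n + g + δ = 0.161.
Current steady state (s = 0.48): k* = (0.48/0.161)^(1/0.67) ≈ 5.1060, y* = 5.1060^0.33 ≈ 1.7126, c* = (1−0.48)·1.7126 ≈ 0.8906.
Golden rule sets MPK = n+g+δ: 0.33·k^(0.33−1) = 0.161, so k_gold = (0.33/0.161)^(1/0.67) ≈ 2.9188.
y_gold = 2.9188^0.33 ≈ 1.4240, c_gold = y_gold − 0.161·k_gold ≈ 0.9541.
Gain: Δc = 0.9541 − 0.8906 ≈ 0.0635.

Δc ≈ 0.064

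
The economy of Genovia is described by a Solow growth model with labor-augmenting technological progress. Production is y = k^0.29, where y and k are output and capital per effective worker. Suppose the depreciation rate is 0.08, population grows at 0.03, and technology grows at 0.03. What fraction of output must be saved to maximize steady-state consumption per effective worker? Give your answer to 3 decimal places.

s_gold = 0.290

Capital per effective worker breaks even when investment replaces (n + g + δ)·k; here n + g + δ = 0.14.
At the golden rule MPK = n+g+δ, and in any Cobb-Douglas steady state s = (n+g+δ)·k/y = MPK·k/y = capital's share 0.29.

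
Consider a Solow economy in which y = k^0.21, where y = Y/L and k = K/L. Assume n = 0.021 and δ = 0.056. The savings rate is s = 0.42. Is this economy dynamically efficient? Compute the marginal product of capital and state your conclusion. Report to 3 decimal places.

The effective depreciation rate is n + δ = 0.021 + 0.056 = 0.077.
Steady-state k*: s·k^0.21 = 0.077·k gives k* = (0.42/0.077)^(1/0.79) ≈ 8.5626.
MPK = 0.21·8.5626^(-0.79) ≈ 0.0385.
MPK < n+δ = 0.077, so the economy is dynamically inefficient (over-saving).

dynamically inefficient; MPK ≈ 0.039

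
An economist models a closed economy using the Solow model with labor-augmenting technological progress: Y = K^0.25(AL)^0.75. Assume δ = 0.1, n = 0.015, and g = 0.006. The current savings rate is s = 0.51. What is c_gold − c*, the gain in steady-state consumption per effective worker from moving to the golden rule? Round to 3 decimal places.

Δc ≈ 0.164

Break-even investment rate: n + g + δ = 0.015 + 0.006 + 0.1 = 0.121.
Current steady state (s = 0.51): k* = (0.51/0.121)^(1/0.75) ≈ 6.8084, y* = 6.8084^0.25 ≈ 1.6153, c* = (1−0.51)·1.6153 ≈ 0.7915.
Maximizing c = f(k) − (n+g+δ)·k gives f'(k) = n+g+δ, i.e. 0.25·k^(0.25−1) = 0.121, so k_gold = (0.25/0.121)^(1/0.75) ≈ 2.6315.
y_gold = 2.6315^0.25 ≈ 1.2737, c_gold = y_gold − 0.121·k_gold ≈ 0.9552.
Gain: Δc = 0.9552 − 0.7915 ≈ 0.1637.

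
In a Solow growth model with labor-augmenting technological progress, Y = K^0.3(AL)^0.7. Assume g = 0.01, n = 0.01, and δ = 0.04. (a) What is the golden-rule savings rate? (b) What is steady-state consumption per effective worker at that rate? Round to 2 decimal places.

(a) s_gold = 0.30; (b) c_gold ≈ 1.40

Break-even investment rate: n + g + δ = 0.01 + 0.01 + 0.04 = 0.06.
For Cobb-Douglas, s_gold equals capital's share: s_gold = 0.3.
Maximizing c = f(k) − (n+g+δ)·k gives f'(k) = n+g+δ, i.e. 0.3·k^(0.3−1) = 0.06, so k_gold = (0.3/0.06)^(1/0.7) ≈ 9.9662.
y_gold = 9.9662^0.3 ≈ 1.9932; c_gold = (1−0.3)·y_gold ≈ 1.3953.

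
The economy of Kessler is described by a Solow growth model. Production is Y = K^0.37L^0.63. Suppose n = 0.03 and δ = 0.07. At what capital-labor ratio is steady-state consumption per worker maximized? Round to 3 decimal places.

k_gold ≈ 7.978

The effective depreciation rate is n + δ = 0.03 + 0.07 = 0.1.
Maximizing c = f(k) − (n+δ)·k gives f'(k) = n+δ, i.e. 0.37·k^(0.37−1) = 0.1, so k_gold = (0.37/0.1)^(1/0.63) ≈ 7.9782.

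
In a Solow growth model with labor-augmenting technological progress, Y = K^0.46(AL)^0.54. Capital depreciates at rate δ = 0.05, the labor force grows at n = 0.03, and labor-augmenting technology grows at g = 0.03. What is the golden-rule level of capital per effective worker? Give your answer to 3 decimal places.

k_gold ≈ 14.147

Capital per effective worker breaks even when investment replaces (n + g + δ)·k; here n + g + δ = 0.11.
Golden rule sets MPK = n+g+δ: 0.46·k^(0.46−1) = 0.11, so k_gold = (0.46/0.11)^(1/0.54) ≈ 14.1474.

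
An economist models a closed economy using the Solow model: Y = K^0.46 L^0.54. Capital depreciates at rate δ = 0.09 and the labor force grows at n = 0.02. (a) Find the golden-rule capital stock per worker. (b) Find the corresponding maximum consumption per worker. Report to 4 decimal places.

Break-even investment rate: n + δ = 0.02 + 0.09 = 0.11.
Maximizing c = f(k) − (n+δ)·k gives f'(k) = n+δ, i.e. 0.46·k^(0.46−1) = 0.11, so k_gold = (0.46/0.11)^(1/0.54) ≈ 14.1474.
y_gold = 14.1474^0.46 ≈ 3.3831; c_gold = y_gold − 0.11·k_gold ≈ 1.8269.

(a) k_gold ≈ 14.1474; (b) c_gold ≈ 1.8269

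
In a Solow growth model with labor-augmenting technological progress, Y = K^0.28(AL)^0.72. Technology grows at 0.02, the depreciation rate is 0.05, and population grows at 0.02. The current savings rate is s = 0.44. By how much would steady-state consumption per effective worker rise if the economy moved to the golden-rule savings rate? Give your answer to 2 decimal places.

Δc ≈ 0.08

The effective depreciation rate is n + g + δ = 0.02 + 0.02 + 0.05 = 0.09.
Current steady state (s = 0.44): k* = (0.44/0.09)^(1/0.72) ≈ 9.0623, y* = 9.0623^0.28 ≈ 1.8536, c* = (1−0.44)·1.8536 ≈ 1.0380.
Golden rule sets MPK = n+g+δ: 0.28·k^(0.28−1) = 0.09, so k_gold = (0.28/0.09)^(1/0.72) ≈ 4.8373.
y_gold = 4.8373^0.28 ≈ 1.5549, c_gold = y_gold − 0.09·k_gold ≈ 1.1195.
Gain: Δc = 1.1195 − 1.0380 ≈ 0.0815.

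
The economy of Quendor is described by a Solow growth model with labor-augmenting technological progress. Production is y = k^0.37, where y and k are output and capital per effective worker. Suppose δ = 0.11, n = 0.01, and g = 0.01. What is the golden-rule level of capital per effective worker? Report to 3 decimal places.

Break-even investment rate: n + g + δ = 0.01 + 0.01 + 0.11 = 0.13.
Golden rule sets MPK = n+g+δ: 0.37·k^(0.37−1) = 0.13, so k_gold = (0.37/0.13)^(1/0.63) ≈ 5.2607.

k_gold ≈ 5.261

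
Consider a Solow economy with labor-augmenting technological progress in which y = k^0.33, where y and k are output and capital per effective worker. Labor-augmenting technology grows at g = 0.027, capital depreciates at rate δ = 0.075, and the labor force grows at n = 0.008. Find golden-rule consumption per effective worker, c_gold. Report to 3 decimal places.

Capital per effective worker breaks even when investment replaces (n + g + δ)·k; here n + g + δ = 0.11.
Maximizing c = f(k) − (n+g+δ)·k gives f'(k) = n+g+δ, i.e. 0.33·k^(0.33−1) = 0.11, so k_gold = (0.33/0.11)^(1/0.67) ≈ 5.1537.
y_gold = 5.1537^0.33 ≈ 1.7179.
c_gold = y_gold − (n+g+δ)·k_gold = 1.7179 − 0.11·5.1537 ≈ 1.1510.

c_gold ≈ 1.151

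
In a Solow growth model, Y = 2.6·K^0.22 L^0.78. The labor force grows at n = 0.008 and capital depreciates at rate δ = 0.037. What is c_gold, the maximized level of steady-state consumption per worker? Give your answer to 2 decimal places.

Capital per worker breaks even when investment replaces (n + δ)·k; here n + δ = 0.045.
Maximizing c = f(k) − (n+δ)·k gives f'(k) = n+δ, i.e. 0.22·2.6·k^(0.22−1) = 0.045, so k_gold = (0.22·2.6/0.045)^(1/0.78) ≈ 26.0387.
y_gold = 2.6·26.0387^0.22 ≈ 5.3261.
c_gold = y_gold − (n+δ)·k_gold = 5.3261 − 0.045·26.0387 ≈ 4.1544.

c_gold ≈ 4.15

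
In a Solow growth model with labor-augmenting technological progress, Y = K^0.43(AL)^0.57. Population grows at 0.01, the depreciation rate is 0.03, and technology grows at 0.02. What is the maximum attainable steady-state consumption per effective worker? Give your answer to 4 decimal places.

c_gold ≈ 2.5183

The effective depreciation rate is n + g + δ = 0.01 + 0.02 + 0.03 = 0.06.
At the golden rule the marginal product of capital equals n+g+δ: 0.43·k^(0.43−1) = 0.06. Solving, k_gold = (0.43/0.06)^(1/0.57) ≈ 31.6633.
y_gold = 31.6633^0.43 ≈ 4.4181.
c_gold = y_gold − (n+g+δ)·k_gold = 4.4181 − 0.06·31.6633 ≈ 2.5183.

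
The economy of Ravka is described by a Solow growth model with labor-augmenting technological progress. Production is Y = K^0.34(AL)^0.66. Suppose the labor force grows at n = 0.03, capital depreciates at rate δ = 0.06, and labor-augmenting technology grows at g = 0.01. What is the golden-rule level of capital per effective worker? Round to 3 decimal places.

k_gold ≈ 6.387

n + g + δ = 0.03 + 0.01 + 0.06 = 0.1.
At the golden rule the marginal product of capital equals n+g+δ: 0.34·k^(0.34−1) = 0.1. Solving, k_gold = (0.34/0.1)^(1/0.66) ≈ 6.3866.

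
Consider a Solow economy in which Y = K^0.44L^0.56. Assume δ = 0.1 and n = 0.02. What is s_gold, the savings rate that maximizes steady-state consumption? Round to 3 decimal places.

The effective depreciation rate is n + δ = 0.02 + 0.1 = 0.12.
At the golden rule MPK = n+δ, and in any Cobb-Douglas steady state s = (n+δ)·k/y = MPK·k/y = capital's share 0.44.

s_gold = 0.440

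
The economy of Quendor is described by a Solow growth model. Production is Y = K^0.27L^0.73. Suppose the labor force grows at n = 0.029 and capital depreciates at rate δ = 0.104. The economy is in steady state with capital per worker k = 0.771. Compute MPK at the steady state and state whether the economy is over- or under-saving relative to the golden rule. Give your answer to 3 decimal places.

The effective depreciation rate is n + δ = 0.029 + 0.104 = 0.133.
MPK = 0.27·k^(0.27−1) = 0.27·0.771^(-0.73) ≈ 0.3264.
MPK > 0.133, so the economy is dynamically efficient (under-saving).

under-saving; MPK ≈ 0.326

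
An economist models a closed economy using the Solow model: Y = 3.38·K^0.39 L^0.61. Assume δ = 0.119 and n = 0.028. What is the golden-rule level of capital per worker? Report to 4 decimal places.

Break-even investment rate: n + δ = 0.028 + 0.119 = 0.147.
Maximizing c = f(k) − (n+δ)·k gives f'(k) = n+δ, i.e. 0.39·3.38·k^(0.39−1) = 0.147, so k_gold = (0.39·3.38/0.147)^(1/0.61) ≈ 36.4539.

k_gold ≈ 36.4539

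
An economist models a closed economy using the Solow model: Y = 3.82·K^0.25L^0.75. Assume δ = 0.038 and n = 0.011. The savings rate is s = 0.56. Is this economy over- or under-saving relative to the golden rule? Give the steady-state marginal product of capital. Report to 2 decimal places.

Capital per worker breaks even when investment replaces (n + δ)·k; here n + δ = 0.049.
Steady-state k*: s·A·k^0.25 = 0.049·k gives k* = (0.56·3.82/0.049)^(1/0.75) ≈ 153.7236.
MPK = 0.25·3.82·153.7236^(-0.75) ≈ 0.0219.
MPK < n+δ = 0.049, so the economy is dynamically inefficient (over-saving).

over-saving; MPK ≈ 0.02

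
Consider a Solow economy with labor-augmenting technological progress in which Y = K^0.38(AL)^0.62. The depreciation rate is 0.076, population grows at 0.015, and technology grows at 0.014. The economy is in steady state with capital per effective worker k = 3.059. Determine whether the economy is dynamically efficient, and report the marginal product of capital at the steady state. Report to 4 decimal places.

n + g + δ = 0.015 + 0.014 + 0.076 = 0.105.
MPK = 0.38·k^(0.38−1) = 0.38·3.059^(-0.62) ≈ 0.1900.
MPK > 0.105, so the economy is dynamically efficient (under-saving).

dynamically efficient; MPK ≈ 0.1900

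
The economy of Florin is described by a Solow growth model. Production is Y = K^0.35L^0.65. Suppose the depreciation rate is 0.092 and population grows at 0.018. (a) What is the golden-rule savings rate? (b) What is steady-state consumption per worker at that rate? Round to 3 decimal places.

Break-even investment rate: n + δ = 0.018 + 0.092 = 0.11.
For Cobb-Douglas, s_gold equals capital's share: s_gold = 0.35.
At the golden rule the marginal product of capital equals n+δ: 0.35·k^(0.35−1) = 0.11. Solving, k_gold = (0.35/0.11)^(1/0.65) ≈ 5.9340.
y_gold = 5.9340^0.35 ≈ 1.8650; c_gold = (1−0.35)·y_gold ≈ 1.2122.

(a) s_gold = 0.350; (b) c_gold ≈ 1.212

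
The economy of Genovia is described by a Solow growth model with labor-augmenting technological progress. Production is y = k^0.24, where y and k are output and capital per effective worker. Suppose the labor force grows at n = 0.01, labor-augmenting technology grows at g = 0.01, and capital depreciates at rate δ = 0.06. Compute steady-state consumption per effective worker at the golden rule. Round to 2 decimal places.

Capital per effective worker breaks even when investment replaces (n + g + δ)·k; here n + g + δ = 0.08.
Golden rule sets MPK = n+g+δ: 0.24·k^(0.24−1) = 0.08, so k_gold = (0.24/0.08)^(1/0.76) ≈ 4.2442.
y_gold = 4.2442^0.24 ≈ 1.4147.
c_gold = y_gold − (n+g+δ)·k_gold = 1.4147 − 0.08·4.2442 ≈ 1.0752.

c_gold ≈ 1.08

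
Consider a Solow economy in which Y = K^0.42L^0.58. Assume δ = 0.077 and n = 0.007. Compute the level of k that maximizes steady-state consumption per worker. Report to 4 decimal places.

n + δ = 0.007 + 0.077 = 0.084.
Setting f'(k) = n+δ gives 0.42·k^(0.42−1) = 0.084, hence k_gold = (0.42/0.084)^(1/0.58) ≈ 16.0369.

k_gold ≈ 16.0369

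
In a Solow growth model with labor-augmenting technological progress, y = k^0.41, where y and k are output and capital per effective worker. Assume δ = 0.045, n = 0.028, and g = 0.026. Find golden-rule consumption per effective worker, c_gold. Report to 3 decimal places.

c_gold ≈ 1.584

Break-even investment rate: n + g + δ = 0.028 + 0.026 + 0.045 = 0.099.
Golden rule sets MPK = n+g+δ: 0.41·k^(0.41−1) = 0.099, so k_gold = (0.41/0.099)^(1/0.59) ≈ 11.1177.
y_gold = 11.1177^0.41 ≈ 2.6845.
c_gold = y_gold − (n+g+δ)·k_gold = 2.6845 − 0.099·11.1177 ≈ 1.5839.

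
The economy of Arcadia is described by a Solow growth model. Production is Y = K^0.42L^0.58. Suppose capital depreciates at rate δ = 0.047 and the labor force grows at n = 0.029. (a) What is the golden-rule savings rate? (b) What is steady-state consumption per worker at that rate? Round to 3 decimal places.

(a) s_gold = 0.420; (b) c_gold ≈ 2.000

The effective depreciation rate is n + δ = 0.029 + 0.047 = 0.076.
For Cobb-Douglas, s_gold equals capital's share: s_gold = 0.42.
At the golden rule the marginal product of capital equals n+δ: 0.42·k^(0.42−1) = 0.076. Solving, k_gold = (0.42/0.076)^(1/0.58) ≈ 19.0573.
y_gold = 19.0573^0.42 ≈ 3.4485; c_gold = (1−0.42)·y_gold ≈ 2.0001.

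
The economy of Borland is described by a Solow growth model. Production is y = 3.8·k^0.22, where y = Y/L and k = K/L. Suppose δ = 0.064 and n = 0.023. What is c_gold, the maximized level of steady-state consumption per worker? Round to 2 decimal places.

c_gold ≈ 5.61

The effective depreciation rate is n + δ = 0.023 + 0.064 = 0.087.
Setting f'(k) = n+δ gives 0.22·3.8·k^(0.22−1) = 0.087, hence k_gold = (0.22·3.8/0.087)^(1/0.78) ≈ 18.1909.
y_gold = 3.8·18.1909^0.22 ≈ 7.1937.
c_gold = y_gold − (n+δ)·k_gold = 7.1937 − 0.087·18.1909 ≈ 5.6111.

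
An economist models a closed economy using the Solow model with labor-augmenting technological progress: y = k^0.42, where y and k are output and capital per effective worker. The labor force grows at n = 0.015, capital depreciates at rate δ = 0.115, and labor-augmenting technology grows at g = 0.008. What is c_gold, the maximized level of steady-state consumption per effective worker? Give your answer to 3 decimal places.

Break-even investment rate: n + g + δ = 0.015 + 0.008 + 0.115 = 0.138.
Maximizing c = f(k) − (n+g+δ)·k gives f'(k) = n+g+δ, i.e. 0.42·k^(0.42−1) = 0.138, so k_gold = (0.42/0.138)^(1/0.58) ≈ 6.8139.
y_gold = 6.8139^0.42 ≈ 2.2389.
c_gold = y_gold − (n+g+δ)·k_gold = 2.2389 − 0.138·6.8139 ≈ 1.2985.

c_gold ≈ 1.299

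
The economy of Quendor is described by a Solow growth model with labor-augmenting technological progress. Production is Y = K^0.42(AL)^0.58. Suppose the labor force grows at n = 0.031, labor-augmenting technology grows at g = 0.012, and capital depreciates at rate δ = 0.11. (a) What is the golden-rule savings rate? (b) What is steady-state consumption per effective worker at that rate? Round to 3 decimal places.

Break-even investment rate: n + g + δ = 0.031 + 0.012 + 0.11 = 0.153.
For Cobb-Douglas, s_gold equals capital's share: s_gold = 0.42.
At the golden rule the marginal product of capital equals n+g+δ: 0.42·k^(0.42−1) = 0.153. Solving, k_gold = (0.42/0.153)^(1/0.58) ≈ 5.7034.
y_gold = 5.7034^0.42 ≈ 2.0777; c_gold = (1−0.42)·y_gold ≈ 1.2050.

(a) s_gold = 0.420; (b) c_gold ≈ 1.205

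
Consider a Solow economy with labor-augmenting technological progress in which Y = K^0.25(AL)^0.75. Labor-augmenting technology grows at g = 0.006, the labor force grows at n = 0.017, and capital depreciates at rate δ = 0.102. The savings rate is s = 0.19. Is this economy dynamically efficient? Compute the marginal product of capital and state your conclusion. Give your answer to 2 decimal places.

The effective depreciation rate is n + g + δ = 0.017 + 0.006 + 0.102 = 0.125.
Steady-state k*: s·k^0.25 = 0.125·k gives k* = (0.19/0.125)^(1/0.75) ≈ 1.7477.
MPK = 0.25·1.7477^(-0.75) ≈ 0.1645.
MPK > n+g+δ = 0.125, so the economy is dynamically efficient (under-saving).

dynamically efficient; MPK ≈ 0.16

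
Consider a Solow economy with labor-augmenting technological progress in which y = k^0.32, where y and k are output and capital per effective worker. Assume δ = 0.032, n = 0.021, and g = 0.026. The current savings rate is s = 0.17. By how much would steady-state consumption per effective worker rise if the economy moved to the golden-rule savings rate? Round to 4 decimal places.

n + g + δ = 0.021 + 0.026 + 0.032 = 0.079.
Current steady state (s = 0.17): k* = (0.17/0.079)^(1/0.68) ≈ 3.0863, y* = 3.0863^0.32 ≈ 1.4342, c* = (1−0.17)·1.4342 ≈ 1.1904.
Maximizing c = f(k) − (n+g+δ)·k gives f'(k) = n+g+δ, i.e. 0.32·k^(0.32−1) = 0.079, so k_gold = (0.32/0.079)^(1/0.68) ≈ 7.8238.
y_gold = 7.8238^0.32 ≈ 1.9315, c_gold = y_gold − 0.079·k_gold ≈ 1.3134.
Gain: Δc = 1.3134 − 1.1904 ≈ 0.1230.

Δc ≈ 0.1230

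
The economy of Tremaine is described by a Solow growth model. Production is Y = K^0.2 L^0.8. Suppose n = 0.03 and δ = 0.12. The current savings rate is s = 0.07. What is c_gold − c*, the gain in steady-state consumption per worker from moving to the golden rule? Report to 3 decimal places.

Break-even investment rate: n + δ = 0.03 + 0.12 = 0.15.
Current steady state (s = 0.07): k* = (0.07/0.15)^(1/0.8) ≈ 0.3857, y* = 0.3857^0.2 ≈ 0.8265, c* = (1−0.07)·0.8265 ≈ 0.7687.
Maximizing c = f(k) − (n+δ)·k gives f'(k) = n+δ, i.e. 0.2·k^(0.2−1) = 0.15, so k_gold = (0.2/0.15)^(1/0.8) ≈ 1.4328.
y_gold = 1.4328^0.2 ≈ 1.0746, c_gold = y_gold − 0.15·k_gold ≈ 0.8597.
Gain: Δc = 0.8597 − 0.7687 ≈ 0.0910.

Δc ≈ 0.091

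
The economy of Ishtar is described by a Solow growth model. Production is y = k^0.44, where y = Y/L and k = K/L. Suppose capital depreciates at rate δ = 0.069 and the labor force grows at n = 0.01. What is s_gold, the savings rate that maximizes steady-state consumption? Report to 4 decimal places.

Break-even investment rate: n + δ = 0.01 + 0.069 = 0.079.
At the golden rule MPK = n+δ, and in any Cobb-Douglas steady state s = (n+δ)·k/y = MPK·k/y = capital's share 0.44.

s_gold = 0.4400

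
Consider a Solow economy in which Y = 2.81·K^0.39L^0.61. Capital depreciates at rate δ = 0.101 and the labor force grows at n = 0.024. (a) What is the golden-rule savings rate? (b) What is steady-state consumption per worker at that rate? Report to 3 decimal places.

(a) s_gold = 0.390; (b) c_gold ≈ 6.868

Break-even investment rate: n + δ = 0.024 + 0.101 = 0.125.
For Cobb-Douglas, s_gold equals capital's share: s_gold = 0.39.
Setting f'(k) = n+δ gives 0.39·2.81·k^(0.39−1) = 0.125, hence k_gold = (0.39·2.81/0.125)^(1/0.61) ≈ 35.1296.
y_gold = 2.81·35.1296^0.39 ≈ 11.2595; c_gold = (1−0.39)·y_gold ≈ 6.8683.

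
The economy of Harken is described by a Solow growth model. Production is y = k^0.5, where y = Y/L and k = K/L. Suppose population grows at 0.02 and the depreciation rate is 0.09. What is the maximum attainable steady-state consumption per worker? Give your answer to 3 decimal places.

n + δ = 0.02 + 0.09 = 0.11.
At the golden rule the marginal product of capital equals n+δ: 0.5·k^(0.5−1) = 0.11. Solving, k_gold = (0.5/0.11)^(1/0.5) ≈ 20.6612.
y_gold = 20.6612^0.5 ≈ 4.5455.
c_gold = y_gold − (n+δ)·k_gold = 4.5455 − 0.11·20.6612 ≈ 2.2727.

c_gold ≈ 2.273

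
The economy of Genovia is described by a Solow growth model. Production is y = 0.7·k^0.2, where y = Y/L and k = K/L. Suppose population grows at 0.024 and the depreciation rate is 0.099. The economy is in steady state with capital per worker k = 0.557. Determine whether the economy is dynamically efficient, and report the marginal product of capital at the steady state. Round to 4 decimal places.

dynamically efficient; MPK ≈ 0.2236

n + δ = 0.024 + 0.099 = 0.123.
MPK = 0.2·0.7·k^(0.2−1) = 0.2·0.7·0.557^(-0.8) ≈ 0.2236.
MPK > 0.123, so the economy is dynamically efficient (under-saving).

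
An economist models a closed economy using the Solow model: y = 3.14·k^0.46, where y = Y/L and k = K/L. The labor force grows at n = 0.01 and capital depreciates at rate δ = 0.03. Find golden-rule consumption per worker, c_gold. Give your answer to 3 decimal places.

The effective depreciation rate is n + δ = 0.01 + 0.03 = 0.04.
Golden rule sets MPK = n+δ: 0.46·3.14·k^(0.46−1) = 0.04, so k_gold = (0.46·3.14/0.04)^(1/0.54) ≈ 766.4703.
y_gold = 3.14·766.4703^0.46 ≈ 66.6496.
c_gold = y_gold − (n+δ)·k_gold = 66.6496 − 0.04·766.4703 ≈ 35.9908.

c_gold ≈ 35.991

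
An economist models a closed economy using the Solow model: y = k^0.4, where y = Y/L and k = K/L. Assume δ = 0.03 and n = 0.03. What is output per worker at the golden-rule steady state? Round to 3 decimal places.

Break-even investment rate: n + δ = 0.03 + 0.03 = 0.06.
Golden rule sets MPK = n+δ: 0.4·k^(0.4−1) = 0.06, so k_gold = (0.4/0.06)^(1/0.6) ≈ 23.6146.
Output: y_gold = k_gold^0.4 = 23.6146^0.4 ≈ 3.5422.

y_gold ≈ 3.542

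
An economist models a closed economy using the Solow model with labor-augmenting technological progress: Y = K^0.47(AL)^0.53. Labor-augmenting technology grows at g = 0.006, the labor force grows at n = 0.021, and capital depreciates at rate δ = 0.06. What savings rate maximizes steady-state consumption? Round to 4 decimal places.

Capital per effective worker breaks even when investment replaces (n + g + δ)·k; here n + g + δ = 0.087.
At the golden rule MPK = n+g+δ, and in any Cobb-Douglas steady state s = (n+g+δ)·k/y = MPK·k/y = capital's share 0.47.

s_gold = 0.4700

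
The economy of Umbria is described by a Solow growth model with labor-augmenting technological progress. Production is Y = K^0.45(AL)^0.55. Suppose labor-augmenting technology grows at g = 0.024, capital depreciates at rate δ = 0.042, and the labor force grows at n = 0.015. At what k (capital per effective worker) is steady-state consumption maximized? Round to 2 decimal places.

k_gold ≈ 22.60

Capital per effective worker breaks even when investment replaces (n + g + δ)·k; here n + g + δ = 0.081.
Golden rule sets MPK = n+g+δ: 0.45·k^(0.45−1) = 0.081, so k_gold = (0.45/0.081)^(1/0.55) ≈ 22.5970.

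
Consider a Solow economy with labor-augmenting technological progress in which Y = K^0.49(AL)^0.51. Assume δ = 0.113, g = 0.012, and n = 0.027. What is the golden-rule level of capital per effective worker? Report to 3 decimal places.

k_gold ≈ 9.926

Capital per effective worker breaks even when investment replaces (n + g + δ)·k; here n + g + δ = 0.152.
At the golden rule the marginal product of capital equals n+g+δ: 0.49·k^(0.49−1) = 0.152. Solving, k_gold = (0.49/0.152)^(1/0.51) ≈ 9.9259.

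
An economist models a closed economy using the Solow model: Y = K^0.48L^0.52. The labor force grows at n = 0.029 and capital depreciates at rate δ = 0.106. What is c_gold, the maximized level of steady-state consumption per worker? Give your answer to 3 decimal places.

Capital per worker breaks even when investment replaces (n + δ)·k; here n + δ = 0.135.
At the golden rule the marginal product of capital equals n+δ: 0.48·k^(0.48−1) = 0.135. Solving, k_gold = (0.48/0.135)^(1/0.52) ≈ 11.4667.
y_gold = 11.4667^0.48 ≈ 3.2250.
c_gold = y_gold − (n+δ)·k_gold = 3.2250 − 0.135·11.4667 ≈ 1.6770.

c_gold ≈ 1.677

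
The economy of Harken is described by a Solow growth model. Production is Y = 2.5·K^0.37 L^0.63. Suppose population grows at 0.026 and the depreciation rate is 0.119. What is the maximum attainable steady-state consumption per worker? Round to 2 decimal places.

c_gold ≈ 4.68

The effective depreciation rate is n + δ = 0.026 + 0.119 = 0.145.
At the golden rule the marginal product of capital equals n+δ: 0.37·2.5·k^(0.37−1) = 0.145. Solving, k_gold = (0.37·2.5/0.145)^(1/0.63) ≈ 18.9417.
y_gold = 2.5·18.9417^0.37 ≈ 7.4231.
c_gold = y_gold − (n+δ)·k_gold = 7.4231 − 0.145·18.9417 ≈ 4.6765.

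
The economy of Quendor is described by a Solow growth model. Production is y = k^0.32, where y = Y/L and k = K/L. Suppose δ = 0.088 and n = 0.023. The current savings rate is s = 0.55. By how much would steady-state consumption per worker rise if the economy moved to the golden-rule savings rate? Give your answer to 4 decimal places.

Δc ≈ 0.1635

Capital per worker breaks even when investment replaces (n + δ)·k; here n + δ = 0.111.
Current steady state (s = 0.55): k* = (0.55/0.111)^(1/0.68) ≈ 10.5225, y* = 10.5225^0.32 ≈ 2.1236, c* = (1−0.55)·2.1236 ≈ 0.9556.
Setting f'(k) = n+δ gives 0.32·k^(0.32−1) = 0.111, hence k_gold = (0.32/0.111)^(1/0.68) ≈ 4.7448.
y_gold = 4.7448^0.32 ≈ 1.6458, c_gold = y_gold − 0.111·k_gold ≈ 1.1192.
Gain: Δc = 1.1192 − 0.9556 ≈ 0.1635.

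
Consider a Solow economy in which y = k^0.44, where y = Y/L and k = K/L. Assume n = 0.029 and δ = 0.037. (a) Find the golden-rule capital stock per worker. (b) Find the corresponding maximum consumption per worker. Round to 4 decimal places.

(a) k_gold ≈ 29.5982; (b) c_gold ≈ 2.4863

The effective depreciation rate is n + δ = 0.029 + 0.037 = 0.066.
Maximizing c = f(k) − (n+δ)·k gives f'(k) = n+δ, i.e. 0.44·k^(0.44−1) = 0.066, so k_gold = (0.44/0.066)^(1/0.56) ≈ 29.5982.
y_gold = 29.5982^0.44 ≈ 4.4397; c_gold = y_gold − 0.066·k_gold ≈ 2.4863.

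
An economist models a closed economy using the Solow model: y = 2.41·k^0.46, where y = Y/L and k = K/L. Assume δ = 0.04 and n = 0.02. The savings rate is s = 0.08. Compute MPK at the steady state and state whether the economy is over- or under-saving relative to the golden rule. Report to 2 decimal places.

under-saving; MPK ≈ 0.34

Break-even investment rate: n + δ = 0.02 + 0.04 = 0.06.
Steady-state k*: s·A·k^0.46 = 0.06·k gives k* = (0.08·2.41/0.06)^(1/0.54) ≈ 8.6857.
MPK = 0.46·2.41·8.6857^(-0.54) ≈ 0.3450.
MPK > n+δ = 0.06, so the economy is dynamically efficient (under-saving).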